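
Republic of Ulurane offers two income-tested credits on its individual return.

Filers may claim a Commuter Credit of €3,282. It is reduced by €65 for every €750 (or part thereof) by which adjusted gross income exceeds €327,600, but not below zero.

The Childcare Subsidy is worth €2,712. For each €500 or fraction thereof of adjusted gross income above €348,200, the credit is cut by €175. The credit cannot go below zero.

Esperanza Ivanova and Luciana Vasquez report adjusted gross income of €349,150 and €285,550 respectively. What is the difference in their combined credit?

€2,235

Esperanza (€349,150): Commuter Credit: income exceeds €327,600 by €21,550, which is 29 full-or-partial €750 increments; reduction = 29 × €65 = €1,885, leaving €1,397. Childcare Subsidy: income exceeds €348,200 by €950, which is 2 full-or-partial €500 increments; reduction = 2 × €175 = €350, leaving €2,362. total €1,397 + €2,362 = €3,759
Luciana (€285,550): Commuter Credit: €285,550 is at or below the €327,600 threshold, so the full €3,282 applies. Childcare Subsidy: €285,550 is at or below the €348,200 threshold, so the full €2,712 applies. total €3,282 + €2,712 = €5,994
Difference: |€3,759 − €5,994| = €2,235.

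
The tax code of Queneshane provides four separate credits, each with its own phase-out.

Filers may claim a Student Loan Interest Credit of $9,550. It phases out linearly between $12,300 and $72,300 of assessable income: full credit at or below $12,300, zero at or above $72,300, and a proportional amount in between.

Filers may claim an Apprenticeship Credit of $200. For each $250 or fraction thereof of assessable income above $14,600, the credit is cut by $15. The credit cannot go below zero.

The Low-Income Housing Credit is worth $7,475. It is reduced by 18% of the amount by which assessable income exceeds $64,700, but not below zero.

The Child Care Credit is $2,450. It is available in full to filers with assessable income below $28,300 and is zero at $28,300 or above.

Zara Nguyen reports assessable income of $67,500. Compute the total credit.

Student Loan Interest Credit: $67,500 is $55,200 into a $60,000 phase-out range, leaving 4,800/60,000 of the credit: $9,550 × 4,800/60,000 = $764.
Apprenticeship Credit: income exceeds $14,600 by $52,900 → 212 increments × $15 = $3,180 ≥ base, so the credit is $0.
Low-Income Housing Credit: 18% of the $2,800 excess over $64,700 is $504; credit = $7,475 − $504 = $6,971.
Child Care Credit: $67,500 meets or exceeds the $28,300 cutoff, so the credit is $0.
Total: $764 + $0 + $6,971 + $0 = $7,735.

$7,735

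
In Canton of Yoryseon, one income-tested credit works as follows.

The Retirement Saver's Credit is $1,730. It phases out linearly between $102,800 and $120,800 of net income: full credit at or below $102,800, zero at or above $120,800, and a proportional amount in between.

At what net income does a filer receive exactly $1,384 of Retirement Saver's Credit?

$1,384 is 1,384/1,730 of the full $1,730, so 346/1,730 of the $18,000 range has been used: income = $102,800 + $18,000 × 346/1,730 = $106,400.

$106,400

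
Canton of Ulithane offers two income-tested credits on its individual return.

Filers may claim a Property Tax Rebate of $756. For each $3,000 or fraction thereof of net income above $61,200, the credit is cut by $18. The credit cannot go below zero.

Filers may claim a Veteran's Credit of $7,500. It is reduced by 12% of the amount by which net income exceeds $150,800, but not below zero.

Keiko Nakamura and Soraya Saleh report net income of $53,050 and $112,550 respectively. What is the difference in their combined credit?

Keiko ($53,050): Property Tax Rebate: $53,050 is at or below the $61,200 threshold, so the full $756 applies. Veteran's Credit: $53,050 is at or below the $150,800 threshold, so the full $7,500 applies. total $756 + $7,500 = $8,256
Soraya ($112,550): Property Tax Rebate: income exceeds $61,200 by $51,350, which is 18 full-or-partial $3,000 increments; reduction = 18 × $18 = $324, leaving $432. Veteran's Credit: $112,550 is at or below the $150,800 threshold, so the full $7,500 applies. total $432 + $7,500 = $7,932
Difference: |$8,256 − $7,932| = $324.

$324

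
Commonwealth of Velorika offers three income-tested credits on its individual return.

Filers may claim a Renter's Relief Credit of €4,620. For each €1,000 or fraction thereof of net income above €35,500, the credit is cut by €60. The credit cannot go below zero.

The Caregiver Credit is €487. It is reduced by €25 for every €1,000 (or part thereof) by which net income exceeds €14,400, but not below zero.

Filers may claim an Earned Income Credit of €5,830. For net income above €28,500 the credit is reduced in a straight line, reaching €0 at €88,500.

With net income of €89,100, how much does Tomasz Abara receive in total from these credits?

€1,380

Renter's Relief Credit: income exceeds €35,500 by €53,600, which is 54 full-or-partial €1,000 increments; reduction = 54 × €60 = €3,240, leaving €1,380.
Caregiver Credit: income exceeds €14,400 by €74,700 → 75 increments × €25 = €1,875 ≥ base, so the credit is €0.
Earned Income Credit: €89,100 is at or above €88,500, so the credit is €0.
Total: €1,380 + €0 + €0 = €1,380.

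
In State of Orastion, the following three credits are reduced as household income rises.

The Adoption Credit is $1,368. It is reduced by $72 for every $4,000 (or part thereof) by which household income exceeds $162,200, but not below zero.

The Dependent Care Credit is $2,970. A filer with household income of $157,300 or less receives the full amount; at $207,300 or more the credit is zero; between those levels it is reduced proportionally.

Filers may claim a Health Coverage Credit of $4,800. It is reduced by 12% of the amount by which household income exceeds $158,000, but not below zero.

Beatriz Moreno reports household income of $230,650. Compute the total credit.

$72

Adoption Credit: income exceeds $162,200 by $68,450, which is 18 full-or-partial $4,000 increments; reduction = 18 × $72 = $1,296, leaving $72.
Dependent Care Credit: $230,650 is at or above $207,300, so the credit is $0.
Health Coverage Credit: 12% of the $72,650 excess over $158,000 is $8,718 ≥ base, so the credit is $0.
Total: $72 + $0 + $0 = $72.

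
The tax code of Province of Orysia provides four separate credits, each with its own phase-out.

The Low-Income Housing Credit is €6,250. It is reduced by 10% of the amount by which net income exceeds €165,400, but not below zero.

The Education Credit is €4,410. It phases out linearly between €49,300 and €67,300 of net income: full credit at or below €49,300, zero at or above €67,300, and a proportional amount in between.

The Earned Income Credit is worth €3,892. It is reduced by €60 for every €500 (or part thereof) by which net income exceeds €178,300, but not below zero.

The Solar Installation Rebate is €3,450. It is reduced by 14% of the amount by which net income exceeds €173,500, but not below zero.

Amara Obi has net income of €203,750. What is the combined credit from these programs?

€3,247

Low-Income Housing Credit: 10% of the €38,350 excess over €165,400 is €3,835; credit = €6,250 − €3,835 = €2,415.
Education Credit: €203,750 is at or above €67,300, so the credit is €0.
Earned Income Credit: income exceeds €178,300 by €25,450, which is 51 full-or-partial €500 increments; reduction = 51 × €60 = €3,060, leaving €832.
Solar Installation Rebate: 14% of the €30,250 excess over €173,500 is €4,235 ≥ base, so the credit is €0.
Total: €2,415 + €0 + €832 + €0 = €3,247.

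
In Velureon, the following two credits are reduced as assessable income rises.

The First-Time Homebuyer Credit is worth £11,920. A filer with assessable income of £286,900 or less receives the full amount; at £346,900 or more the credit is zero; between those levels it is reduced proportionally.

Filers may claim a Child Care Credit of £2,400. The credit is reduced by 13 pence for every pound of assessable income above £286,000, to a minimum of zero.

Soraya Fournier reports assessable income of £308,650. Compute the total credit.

£7,599

First-Time Homebuyer Credit: £308,650 is £21,750 into a £60,000 phase-out range, leaving 38,250/60,000 of the credit: £11,920 × 38,250/60,000 = £7,599.
Child Care Credit: 13% of the £22,650 excess over £286,000 is £2,944.50 ≥ base, so the credit is £0.
Total: £7,599 + £0 = £7,599.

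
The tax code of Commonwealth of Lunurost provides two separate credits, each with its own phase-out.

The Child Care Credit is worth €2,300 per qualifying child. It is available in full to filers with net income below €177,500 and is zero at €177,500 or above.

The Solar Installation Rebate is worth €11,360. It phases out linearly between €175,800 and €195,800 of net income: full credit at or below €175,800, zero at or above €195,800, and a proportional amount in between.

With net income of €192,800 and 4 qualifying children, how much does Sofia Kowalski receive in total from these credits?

€1,704

Child Care Credit: base = 4 × €2,300 = €9,200. €192,800 meets or exceeds the €177,500 cutoff, so the credit is €0.
Solar Installation Rebate: €192,800 is €17,000 into a €20,000 phase-out range, leaving 3,000/20,000 of the credit: €11,360 × 3,000/20,000 = €1,704.
Total: €0 + €1,704 = €1,704.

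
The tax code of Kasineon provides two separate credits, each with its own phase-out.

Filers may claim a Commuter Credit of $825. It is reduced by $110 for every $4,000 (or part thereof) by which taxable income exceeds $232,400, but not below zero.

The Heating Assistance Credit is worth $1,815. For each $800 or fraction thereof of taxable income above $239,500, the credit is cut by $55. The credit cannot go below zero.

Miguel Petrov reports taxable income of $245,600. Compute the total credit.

$1,760

Commuter Credit: income exceeds $232,400 by $13,200, which is 4 full-or-partial $4,000 increments; reduction = 4 × $110 = $440, leaving $385.
Heating Assistance Credit: income exceeds $239,500 by $6,100, which is 8 full-or-partial $800 increments; reduction = 8 × $55 = $440, leaving $1,375.
Total: $385 + $1,375 = $1,760.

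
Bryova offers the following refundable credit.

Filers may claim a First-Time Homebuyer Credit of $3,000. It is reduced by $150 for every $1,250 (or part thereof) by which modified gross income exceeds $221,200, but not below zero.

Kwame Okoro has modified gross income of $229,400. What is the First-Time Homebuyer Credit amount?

First-Time Homebuyer Credit: income exceeds $221,200 by $8,200, which is 7 full-or-partial $1,250 increments; reduction = 7 × $150 = $1,050, leaving $1,950.

$1,950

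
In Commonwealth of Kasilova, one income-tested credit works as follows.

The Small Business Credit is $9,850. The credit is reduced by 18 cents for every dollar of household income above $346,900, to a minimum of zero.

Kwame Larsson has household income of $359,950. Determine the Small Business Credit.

$7,501

Small Business Credit: 18% of the $13,050 excess over $346,900 is $2,349; credit = $9,850 − $2,349 = $7,501.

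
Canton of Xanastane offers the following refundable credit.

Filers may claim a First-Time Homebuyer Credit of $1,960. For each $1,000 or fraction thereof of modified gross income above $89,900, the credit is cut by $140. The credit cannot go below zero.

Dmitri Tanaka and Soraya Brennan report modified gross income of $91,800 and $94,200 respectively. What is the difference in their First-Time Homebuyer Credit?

Dmitri ($91,800): First-Time Homebuyer Credit: income exceeds $89,900 by $1,900, which is 2 full-or-partial $1,000 increments; reduction = 2 × $140 = $280, leaving $1,680.
Soraya ($94,200): First-Time Homebuyer Credit: income exceeds $89,900 by $4,300, which is 5 full-or-partial $1,000 increments; reduction = 5 × $140 = $700, leaving $1,260.
Difference: |$1,680 − $1,260| = $420.

$420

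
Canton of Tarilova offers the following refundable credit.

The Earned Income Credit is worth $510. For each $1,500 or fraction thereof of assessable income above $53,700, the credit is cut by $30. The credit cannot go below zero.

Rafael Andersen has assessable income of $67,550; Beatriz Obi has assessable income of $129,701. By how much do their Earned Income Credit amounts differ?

$210

Rafael ($67,550): Earned Income Credit: income exceeds $53,700 by $13,850, which is 10 full-or-partial $1,500 increments; reduction = 10 × $30 = $300, leaving $210.
Beatriz ($129,701): Earned Income Credit: income exceeds $53,700 by $76,001 → 51 increments × $30 = $1,530 ≥ base, so the credit is $0.
Difference: |$210 − $0| = $210.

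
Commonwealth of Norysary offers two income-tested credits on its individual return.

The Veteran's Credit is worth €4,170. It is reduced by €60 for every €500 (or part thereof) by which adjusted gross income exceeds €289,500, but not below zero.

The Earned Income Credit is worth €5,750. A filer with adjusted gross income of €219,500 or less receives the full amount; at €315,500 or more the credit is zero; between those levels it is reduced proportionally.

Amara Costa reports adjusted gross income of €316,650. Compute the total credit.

Veteran's Credit: income exceeds €289,500 by €27,150, which is 55 full-or-partial €500 increments; reduction = 55 × €60 = €3,300, leaving €870.
Earned Income Credit: €316,650 is at or above €315,500, so the credit is €0.
Total: €870 + €0 = €870.

€870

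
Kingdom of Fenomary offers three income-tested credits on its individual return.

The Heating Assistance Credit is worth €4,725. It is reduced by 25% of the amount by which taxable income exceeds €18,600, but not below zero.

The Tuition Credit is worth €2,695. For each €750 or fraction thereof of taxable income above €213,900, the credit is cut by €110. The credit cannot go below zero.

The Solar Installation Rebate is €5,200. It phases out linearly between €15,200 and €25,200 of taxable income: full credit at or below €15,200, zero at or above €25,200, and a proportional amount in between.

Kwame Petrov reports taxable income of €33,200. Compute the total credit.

€3,770

Heating Assistance Credit: 25% of the €14,600 excess over €18,600 is €3,650; credit = €4,725 − €3,650 = €1,075.
Tuition Credit: €33,200 is at or below the €213,900 threshold, so the full €2,695 applies.
Solar Installation Rebate: €33,200 is at or above €25,200, so the credit is €0.
Total: €1,075 + €2,695 + €0 = €3,770.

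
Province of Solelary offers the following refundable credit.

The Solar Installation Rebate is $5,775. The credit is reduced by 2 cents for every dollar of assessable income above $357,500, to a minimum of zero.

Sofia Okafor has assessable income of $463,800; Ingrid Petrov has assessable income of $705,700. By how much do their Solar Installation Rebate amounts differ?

$3,649

Sofia ($463,800): Solar Installation Rebate: 2% of the $106,300 excess over $357,500 is $2,126; credit = $5,775 − $2,126 = $3,649.
Ingrid ($705,700): Solar Installation Rebate: 2% of the $348,200 excess over $357,500 is $6,964 ≥ base, so the credit is $0.
Difference: |$3,649 − $0| = $3,649.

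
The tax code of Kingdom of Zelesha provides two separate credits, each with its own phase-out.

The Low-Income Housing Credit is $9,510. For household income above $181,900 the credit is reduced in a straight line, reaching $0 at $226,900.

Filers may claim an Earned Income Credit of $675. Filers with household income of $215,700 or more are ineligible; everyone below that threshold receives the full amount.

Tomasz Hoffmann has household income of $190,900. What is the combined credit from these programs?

Low-Income Housing Credit: $190,900 is $9,000 into a $45,000 phase-out range, leaving 36,000/45,000 of the credit: $9,510 × 36,000/45,000 = $7,608.
Earned Income Credit: $190,900 is below the $215,700 cutoff, so the full $675 applies.
Total: $7,608 + $675 = $8,283.

$8,283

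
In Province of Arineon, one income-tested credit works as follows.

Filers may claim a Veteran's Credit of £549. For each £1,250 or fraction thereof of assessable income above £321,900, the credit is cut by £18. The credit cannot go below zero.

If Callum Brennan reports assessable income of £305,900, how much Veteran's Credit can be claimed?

Veteran's Credit: £305,900 is at or below the £321,900 threshold, so the full £549 applies.

£549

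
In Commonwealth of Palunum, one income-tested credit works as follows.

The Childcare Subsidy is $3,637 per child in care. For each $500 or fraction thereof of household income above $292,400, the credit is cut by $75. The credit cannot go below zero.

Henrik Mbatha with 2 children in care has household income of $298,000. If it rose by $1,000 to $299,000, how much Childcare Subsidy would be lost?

At $298,000 — base = 2 × $3,637 = $7,274. income exceeds $292,400 by $5,600, which is 12 full-or-partial $500 increments; reduction = 12 × $75 = $900, leaving $6,374.
At $299,000 — base = 2 × $3,637 = $7,274. income exceeds $292,400 by $6,600, which is 14 full-or-partial $500 increments; reduction = 14 × $75 = $1,050, leaving $6,224.
Lost: $6,374 − $6,224 = $150.

$150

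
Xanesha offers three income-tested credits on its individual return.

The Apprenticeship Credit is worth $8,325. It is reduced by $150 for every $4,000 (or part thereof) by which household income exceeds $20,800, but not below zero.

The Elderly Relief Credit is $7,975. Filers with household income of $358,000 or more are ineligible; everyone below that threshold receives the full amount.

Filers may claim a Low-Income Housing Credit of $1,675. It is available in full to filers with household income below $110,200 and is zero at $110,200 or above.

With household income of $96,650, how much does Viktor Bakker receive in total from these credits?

Apprenticeship Credit: income exceeds $20,800 by $75,850, which is 19 full-or-partial $4,000 increments; reduction = 19 × $150 = $2,850, leaving $5,475.
Elderly Relief Credit: $96,650 is below the $358,000 cutoff, so the full $7,975 applies.
Low-Income Housing Credit: $96,650 is below the $110,200 cutoff, so the full $1,675 applies.
Total: $5,475 + $7,975 + $1,675 = $15,125.

$15,125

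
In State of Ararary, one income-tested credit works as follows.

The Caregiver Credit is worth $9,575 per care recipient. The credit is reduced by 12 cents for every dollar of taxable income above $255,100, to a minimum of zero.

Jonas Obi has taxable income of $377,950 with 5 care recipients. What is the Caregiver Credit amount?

Caregiver Credit: base = 5 × $9,575 = $47,875. 12% of the $122,850 excess over $255,100 is $14,742; credit = $47,875 − $14,742 = $33,133.

$33,133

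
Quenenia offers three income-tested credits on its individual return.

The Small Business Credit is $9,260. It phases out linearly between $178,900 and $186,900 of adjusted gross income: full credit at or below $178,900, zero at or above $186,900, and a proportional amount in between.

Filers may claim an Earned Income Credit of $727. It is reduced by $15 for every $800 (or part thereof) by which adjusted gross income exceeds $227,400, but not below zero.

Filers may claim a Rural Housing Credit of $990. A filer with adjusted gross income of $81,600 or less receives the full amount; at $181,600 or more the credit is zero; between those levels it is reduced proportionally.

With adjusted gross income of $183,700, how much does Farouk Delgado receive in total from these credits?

$4,431

Small Business Credit: $183,700 is $4,800 into a $8,000 phase-out range, leaving 3,200/8,000 of the credit: $9,260 × 3,200/8,000 = $3,704.
Earned Income Credit: $183,700 is at or below the $227,400 threshold, so the full $727 applies.
Rural Housing Credit: $183,700 is at or above $181,600, so the credit is $0.
Total: $3,704 + $727 + $0 = $4,431.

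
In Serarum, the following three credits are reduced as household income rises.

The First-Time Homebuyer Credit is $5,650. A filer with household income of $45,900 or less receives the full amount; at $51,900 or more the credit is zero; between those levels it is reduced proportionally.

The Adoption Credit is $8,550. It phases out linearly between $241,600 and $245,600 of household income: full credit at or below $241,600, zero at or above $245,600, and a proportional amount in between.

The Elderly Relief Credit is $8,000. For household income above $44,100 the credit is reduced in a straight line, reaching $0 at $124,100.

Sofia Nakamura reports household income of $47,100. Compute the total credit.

$20,770

First-Time Homebuyer Credit: $47,100 is $1,200 into a $6,000 phase-out range, leaving 4,800/6,000 of the credit: $5,650 × 4,800/6,000 = $4,520.
Adoption Credit: $47,100 is at or below the $241,600 threshold, so the full $8,550 applies.
Elderly Relief Credit: $47,100 is $3,000 into a $80,000 phase-out range, leaving 77,000/80,000 of the credit: $8,000 × 77,000/80,000 = $7,700.
Total: $4,520 + $8,550 + $7,700 = $20,770.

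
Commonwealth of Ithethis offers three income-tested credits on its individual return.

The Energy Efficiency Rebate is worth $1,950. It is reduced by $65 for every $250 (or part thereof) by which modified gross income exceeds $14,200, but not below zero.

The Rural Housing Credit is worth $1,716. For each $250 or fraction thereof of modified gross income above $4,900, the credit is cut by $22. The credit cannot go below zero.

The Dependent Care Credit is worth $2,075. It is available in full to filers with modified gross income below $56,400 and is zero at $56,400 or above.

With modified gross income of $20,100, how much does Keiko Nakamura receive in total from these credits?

Energy Efficiency Rebate: income exceeds $14,200 by $5,900, which is 24 full-or-partial $250 increments; reduction = 24 × $65 = $1,560, leaving $390.
Rural Housing Credit: income exceeds $4,900 by $15,200, which is 61 full-or-partial $250 increments; reduction = 61 × $22 = $1,342, leaving $374.
Dependent Care Credit: $20,100 is below the $56,400 cutoff, so the full $2,075 applies.
Total: $390 + $374 + $2,075 = $2,839.

$2,839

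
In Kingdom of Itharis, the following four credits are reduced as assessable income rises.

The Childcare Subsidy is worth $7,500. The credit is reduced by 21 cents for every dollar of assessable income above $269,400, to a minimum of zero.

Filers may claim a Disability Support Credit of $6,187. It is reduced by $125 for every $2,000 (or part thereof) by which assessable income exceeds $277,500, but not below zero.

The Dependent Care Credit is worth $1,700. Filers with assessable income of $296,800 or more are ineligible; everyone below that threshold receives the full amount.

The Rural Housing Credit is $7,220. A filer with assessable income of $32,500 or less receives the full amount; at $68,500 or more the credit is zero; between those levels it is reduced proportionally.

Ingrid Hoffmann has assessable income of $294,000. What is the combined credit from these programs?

$9,096

Childcare Subsidy: 21% of the $24,600 excess over $269,400 is $5,166; credit = $7,500 − $5,166 = $2,334.
Disability Support Credit: income exceeds $277,500 by $16,500, which is 9 full-or-partial $2,000 increments; reduction = 9 × $125 = $1,125, leaving $5,062.
Dependent Care Credit: $294,000 is below the $296,800 cutoff, so the full $1,700 applies.
Rural Housing Credit: $294,000 is at or above $68,500, so the credit is $0.
Total: $2,334 + $5,062 + $1,700 + $0 = $9,096.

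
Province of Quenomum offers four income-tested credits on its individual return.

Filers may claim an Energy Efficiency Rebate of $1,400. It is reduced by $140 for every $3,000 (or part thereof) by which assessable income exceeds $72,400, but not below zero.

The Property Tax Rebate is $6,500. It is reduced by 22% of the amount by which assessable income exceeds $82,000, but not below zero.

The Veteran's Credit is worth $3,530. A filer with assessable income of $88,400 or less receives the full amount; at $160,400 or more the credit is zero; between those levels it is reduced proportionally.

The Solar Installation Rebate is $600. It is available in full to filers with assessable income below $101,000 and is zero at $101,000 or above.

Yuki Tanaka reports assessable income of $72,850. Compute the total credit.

Energy Efficiency Rebate: income exceeds $72,400 by $450, which is 1 full-or-partial $3,000 increment; reduction = 1 × $140 = $140, leaving $1,260.
Property Tax Rebate: $72,850 is at or below the $82,000 threshold, so the full $6,500 applies.
Veteran's Credit: $72,850 is at or below the $88,400 threshold, so the full $3,530 applies.
Solar Installation Rebate: $72,850 is below the $101,000 cutoff, so the full $600 applies.
Total: $1,260 + $6,500 + $3,530 + $600 = $11,890.

$11,890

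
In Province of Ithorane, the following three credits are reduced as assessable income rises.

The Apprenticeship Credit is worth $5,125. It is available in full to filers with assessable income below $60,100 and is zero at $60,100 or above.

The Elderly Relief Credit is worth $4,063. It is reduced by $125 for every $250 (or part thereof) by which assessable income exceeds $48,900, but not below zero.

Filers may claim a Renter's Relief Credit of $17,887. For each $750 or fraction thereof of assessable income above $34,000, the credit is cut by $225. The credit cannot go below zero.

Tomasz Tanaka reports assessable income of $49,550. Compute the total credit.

Apprenticeship Credit: $49,550 is below the $60,100 cutoff, so the full $5,125 applies.
Elderly Relief Credit: income exceeds $48,900 by $650, which is 3 full-or-partial $250 increments; reduction = 3 × $125 = $375, leaving $3,688.
Renter's Relief Credit: income exceeds $34,000 by $15,550, which is 21 full-or-partial $750 increments; reduction = 21 × $225 = $4,725, leaving $13,162.
Total: $5,125 + $3,688 + $13,162 = $21,975.

$21,975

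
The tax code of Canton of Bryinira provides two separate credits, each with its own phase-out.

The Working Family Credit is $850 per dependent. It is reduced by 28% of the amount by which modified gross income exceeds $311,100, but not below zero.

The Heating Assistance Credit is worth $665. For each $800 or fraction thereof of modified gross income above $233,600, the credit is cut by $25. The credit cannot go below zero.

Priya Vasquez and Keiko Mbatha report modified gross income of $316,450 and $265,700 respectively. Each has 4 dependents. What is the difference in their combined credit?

Priya ($316,450): Working Family Credit: base = 4 × $850 = $3,400. 28% of the $5,350 excess over $311,100 is $1,498; credit = $3,400 − $1,498 = $1,902. Heating Assistance Credit: income exceeds $233,600 by $82,850 → 104 increments × $25 = $2,600 ≥ base, so the credit is $0. total $1,902 + $0 = $1,902
Keiko ($265,700): Working Family Credit: base = 4 × $850 = $3,400. $265,700 is at or below the $311,100 threshold, so the full $3,400 applies. Heating Assistance Credit: income exceeds $233,600 by $32,100 → 41 increments × $25 = $1,025 ≥ base, so the credit is $0. total $3,400 + $0 = $3,400
Difference: |$1,902 − $3,400| = $1,498.

$1,498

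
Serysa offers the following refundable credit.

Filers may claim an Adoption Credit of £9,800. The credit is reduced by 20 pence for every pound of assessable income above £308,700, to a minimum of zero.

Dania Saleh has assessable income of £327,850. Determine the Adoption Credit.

£5,970

Adoption Credit: 20% of the £19,150 excess over £308,700 is £3,830; credit = £9,800 − £3,830 = £5,970.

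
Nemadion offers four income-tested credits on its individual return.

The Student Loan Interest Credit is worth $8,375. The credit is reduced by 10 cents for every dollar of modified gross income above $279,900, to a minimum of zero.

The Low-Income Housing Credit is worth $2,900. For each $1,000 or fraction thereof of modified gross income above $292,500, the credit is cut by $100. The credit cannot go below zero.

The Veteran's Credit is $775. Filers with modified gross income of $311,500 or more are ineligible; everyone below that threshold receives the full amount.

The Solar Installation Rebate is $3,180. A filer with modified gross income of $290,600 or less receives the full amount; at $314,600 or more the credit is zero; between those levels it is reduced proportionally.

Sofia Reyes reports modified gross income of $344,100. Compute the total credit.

$1,955

Student Loan Interest Credit: 10% of the $64,200 excess over $279,900 is $6,420; credit = $8,375 − $6,420 = $1,955.
Low-Income Housing Credit: income exceeds $292,500 by $51,600 → 52 increments × $100 = $5,200 ≥ base, so the credit is $0.
Veteran's Credit: $344,100 meets or exceeds the $311,500 cutoff, so the credit is $0.
Solar Installation Rebate: $344,100 is at or above $314,600, so the credit is $0.
Total: $1,955 + $0 + $0 + $0 = $1,955.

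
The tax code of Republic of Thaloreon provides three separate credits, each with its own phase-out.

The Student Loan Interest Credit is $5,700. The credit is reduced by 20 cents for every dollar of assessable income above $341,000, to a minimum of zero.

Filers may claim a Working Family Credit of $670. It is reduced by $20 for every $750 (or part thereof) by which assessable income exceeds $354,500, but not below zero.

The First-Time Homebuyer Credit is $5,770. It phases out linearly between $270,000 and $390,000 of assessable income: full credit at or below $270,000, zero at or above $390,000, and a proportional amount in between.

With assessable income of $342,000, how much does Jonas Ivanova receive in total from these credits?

Student Loan Interest Credit: 20% of the $1,000 excess over $341,000 is $200; credit = $5,700 − $200 = $5,500.
Working Family Credit: $342,000 is at or below the $354,500 threshold, so the full $670 applies.
First-Time Homebuyer Credit: $342,000 is $72,000 into a $120,000 phase-out range, leaving 48,000/120,000 of the credit: $5,770 × 48,000/120,000 = $2,308.
Total: $5,500 + $670 + $2,308 = $8,478.

$8,478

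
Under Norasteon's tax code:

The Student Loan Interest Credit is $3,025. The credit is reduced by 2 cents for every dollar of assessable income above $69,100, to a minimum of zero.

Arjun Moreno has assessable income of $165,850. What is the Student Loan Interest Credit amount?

$1,090

Student Loan Interest Credit: 2% of the $96,750 excess over $69,100 is $1,935; credit = $3,025 − $1,935 = $1,090.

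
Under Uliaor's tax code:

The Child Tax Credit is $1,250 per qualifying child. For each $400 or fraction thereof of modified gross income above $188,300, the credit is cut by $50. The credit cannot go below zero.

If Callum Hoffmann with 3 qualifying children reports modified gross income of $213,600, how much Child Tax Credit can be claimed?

$550

Child Tax Credit: base = 3 × $1,250 = $3,750. income exceeds $188,300 by $25,300, which is 64 full-or-partial $400 increments; reduction = 64 × $50 = $3,200, leaving $550.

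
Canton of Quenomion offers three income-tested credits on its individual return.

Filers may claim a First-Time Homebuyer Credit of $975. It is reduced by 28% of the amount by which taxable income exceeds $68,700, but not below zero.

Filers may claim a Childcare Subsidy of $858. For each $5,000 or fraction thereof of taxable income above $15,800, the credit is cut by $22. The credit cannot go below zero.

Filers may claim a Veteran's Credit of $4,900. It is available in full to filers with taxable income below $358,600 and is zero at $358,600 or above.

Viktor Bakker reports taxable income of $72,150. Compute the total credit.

First-Time Homebuyer Credit: 28% of the $3,450 excess over $68,700 is $966; credit = $975 − $966 = $9.
Childcare Subsidy: income exceeds $15,800 by $56,350, which is 12 full-or-partial $5,000 increments; reduction = 12 × $22 = $264, leaving $594.
Veteran's Credit: $72,150 is below the $358,600 cutoff, so the full $4,900 applies.
Total: $9 + $594 + $4,900 = $5,503.

$5,503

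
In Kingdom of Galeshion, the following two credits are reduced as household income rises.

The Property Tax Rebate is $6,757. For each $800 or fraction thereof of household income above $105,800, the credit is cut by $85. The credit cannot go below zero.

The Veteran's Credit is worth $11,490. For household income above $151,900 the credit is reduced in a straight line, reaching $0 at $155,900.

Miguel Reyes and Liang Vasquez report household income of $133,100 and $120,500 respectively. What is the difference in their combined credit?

Miguel ($133,100): Property Tax Rebate: income exceeds $105,800 by $27,300, which is 35 full-or-partial $800 increments; reduction = 35 × $85 = $2,975, leaving $3,782. Veteran's Credit: $133,100 is at or below the $151,900 threshold, so the full $11,490 applies. total $3,782 + $11,490 = $15,272
Liang ($120,500): Property Tax Rebate: income exceeds $105,800 by $14,700, which is 19 full-or-partial $800 increments; reduction = 19 × $85 = $1,615, leaving $5,142. Veteran's Credit: $120,500 is at or below the $151,900 threshold, so the full $11,490 applies. total $5,142 + $11,490 = $16,632
Difference: |$15,272 − $16,632| = $1,360.

$1,360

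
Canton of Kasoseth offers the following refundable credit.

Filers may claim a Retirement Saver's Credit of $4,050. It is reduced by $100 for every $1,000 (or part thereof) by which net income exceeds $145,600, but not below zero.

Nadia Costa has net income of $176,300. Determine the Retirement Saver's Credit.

Retirement Saver's Credit: income exceeds $145,600 by $30,700, which is 31 full-or-partial $1,000 increments; reduction = 31 × $100 = $3,100, leaving $950.

$950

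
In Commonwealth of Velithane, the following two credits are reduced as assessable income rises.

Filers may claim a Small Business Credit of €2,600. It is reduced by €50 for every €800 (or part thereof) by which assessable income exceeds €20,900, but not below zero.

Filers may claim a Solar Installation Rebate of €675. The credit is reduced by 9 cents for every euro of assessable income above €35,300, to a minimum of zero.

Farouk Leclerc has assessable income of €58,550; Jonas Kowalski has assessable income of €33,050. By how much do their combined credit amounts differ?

Farouk (€58,550): Small Business Credit: income exceeds €20,900 by €37,650, which is 48 full-or-partial €800 increments; reduction = 48 × €50 = €2,400, leaving €200. Solar Installation Rebate: 9% of the €23,250 excess over €35,300 is €2,092.50 ≥ base, so the credit is €0. total €200 + €0 = €200
Jonas (€33,050): Small Business Credit: income exceeds €20,900 by €12,150, which is 16 full-or-partial €800 increments; reduction = 16 × €50 = €800, leaving €1,800. Solar Installation Rebate: €33,050 is at or below the €35,300 threshold, so the full €675 applies. total €1,800 + €675 = €2,475
Difference: |€200 − €2,475| = €2,275.

€2,275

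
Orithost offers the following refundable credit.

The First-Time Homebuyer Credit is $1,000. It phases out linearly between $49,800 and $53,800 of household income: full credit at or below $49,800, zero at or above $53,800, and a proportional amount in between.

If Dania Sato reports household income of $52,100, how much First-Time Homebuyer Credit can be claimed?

First-Time Homebuyer Credit: $52,100 is $2,300 into a $4,000 phase-out range, leaving 1,700/4,000 of the credit: $1,000 × 1,700/4,000 = $425.

$425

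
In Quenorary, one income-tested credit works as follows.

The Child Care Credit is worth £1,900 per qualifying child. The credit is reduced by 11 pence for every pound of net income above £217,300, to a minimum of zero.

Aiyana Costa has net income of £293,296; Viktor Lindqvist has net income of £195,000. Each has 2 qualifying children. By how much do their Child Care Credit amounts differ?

Aiyana (£293,296): Child Care Credit: base = 2 × £1,900 = £3,800. 11% of the £75,996 excess over £217,300 is £8,359.56 ≥ base, so the credit is £0.
Viktor (£195,000): Child Care Credit: base = 2 × £1,900 = £3,800. £195,000 is at or below the £217,300 threshold, so the full £3,800 applies.
Difference: |£0 − £3,800| = £3,800.

£3,800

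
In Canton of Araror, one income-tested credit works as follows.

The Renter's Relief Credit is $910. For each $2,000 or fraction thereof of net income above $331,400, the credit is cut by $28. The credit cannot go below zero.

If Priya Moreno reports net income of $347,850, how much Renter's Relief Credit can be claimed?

Renter's Relief Credit: income exceeds $331,400 by $16,450, which is 9 full-or-partial $2,000 increments; reduction = 9 × $28 = $252, leaving $658.

$658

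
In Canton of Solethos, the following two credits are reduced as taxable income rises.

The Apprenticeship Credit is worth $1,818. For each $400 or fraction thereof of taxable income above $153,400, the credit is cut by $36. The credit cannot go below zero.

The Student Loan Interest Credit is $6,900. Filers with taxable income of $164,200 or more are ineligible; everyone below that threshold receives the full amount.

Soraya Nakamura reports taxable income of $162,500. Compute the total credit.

$7,890

Apprenticeship Credit: income exceeds $153,400 by $9,100, which is 23 full-or-partial $400 increments; reduction = 23 × $36 = $828, leaving $990.
Student Loan Interest Credit: $162,500 is below the $164,200 cutoff, so the full $6,900 applies.
Total: $990 + $6,900 = $7,890.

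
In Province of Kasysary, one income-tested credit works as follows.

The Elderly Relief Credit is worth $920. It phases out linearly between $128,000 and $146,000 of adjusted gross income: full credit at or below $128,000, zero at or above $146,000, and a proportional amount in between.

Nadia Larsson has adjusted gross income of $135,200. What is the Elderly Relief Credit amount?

$552

Elderly Relief Credit: $135,200 is $7,200 into a $18,000 phase-out range, leaving 10,800/18,000 of the credit: $920 × 10,800/18,000 = $552.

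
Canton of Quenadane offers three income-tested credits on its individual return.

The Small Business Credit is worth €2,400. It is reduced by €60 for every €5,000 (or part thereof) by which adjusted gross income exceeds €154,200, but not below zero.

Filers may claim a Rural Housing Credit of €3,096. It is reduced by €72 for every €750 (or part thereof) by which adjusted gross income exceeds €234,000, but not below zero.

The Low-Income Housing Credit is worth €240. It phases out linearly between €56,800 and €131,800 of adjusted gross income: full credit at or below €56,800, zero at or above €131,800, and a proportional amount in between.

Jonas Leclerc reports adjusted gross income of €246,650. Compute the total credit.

Small Business Credit: income exceeds €154,200 by €92,450, which is 19 full-or-partial €5,000 increments; reduction = 19 × €60 = €1,140, leaving €1,260.
Rural Housing Credit: income exceeds €234,000 by €12,650, which is 17 full-or-partial €750 increments; reduction = 17 × €72 = €1,224, leaving €1,872.
Low-Income Housing Credit: €246,650 is at or above €131,800, so the credit is €0.
Total: €1,260 + €1,872 + €0 = €3,132.

€3,132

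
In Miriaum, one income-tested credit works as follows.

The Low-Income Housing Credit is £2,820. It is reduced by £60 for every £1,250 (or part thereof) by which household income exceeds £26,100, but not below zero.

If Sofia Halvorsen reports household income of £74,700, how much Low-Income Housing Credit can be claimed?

Low-Income Housing Credit: income exceeds £26,100 by £48,600, which is 39 full-or-partial £1,250 increments; reduction = 39 × £60 = £2,340, leaving £480.

£480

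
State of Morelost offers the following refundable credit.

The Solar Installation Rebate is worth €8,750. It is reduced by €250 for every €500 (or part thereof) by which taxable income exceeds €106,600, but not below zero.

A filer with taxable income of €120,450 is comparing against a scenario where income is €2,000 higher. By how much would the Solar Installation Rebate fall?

€1,000

At €120,450 — income exceeds €106,600 by €13,850, which is 28 full-or-partial €500 increments; reduction = 28 × €250 = €7,000, leaving €1,750.
At €122,450 — income exceeds €106,600 by €15,850, which is 32 full-or-partial €500 increments; reduction = 32 × €250 = €8,000, leaving €750.
Lost: €1,750 − €750 = €1,000.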